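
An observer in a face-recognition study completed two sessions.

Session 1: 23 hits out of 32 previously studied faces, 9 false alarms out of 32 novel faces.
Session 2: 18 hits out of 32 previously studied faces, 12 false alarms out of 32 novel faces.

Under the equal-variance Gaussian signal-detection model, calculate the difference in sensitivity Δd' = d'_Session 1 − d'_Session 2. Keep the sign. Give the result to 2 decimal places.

Session 1: z(0.7188) = 0.579, z(0.2812) = -0.579, d' = 1.158
Session 2: z(0.5625) = 0.157, z(0.3750) = -0.319, d' = 0.476
Δd' = d'_Session 1 − d'_Session 2 = 1.158 − 0.476 = 0.682
Session 1 has the higher sensitivity.

Δd' = 0.68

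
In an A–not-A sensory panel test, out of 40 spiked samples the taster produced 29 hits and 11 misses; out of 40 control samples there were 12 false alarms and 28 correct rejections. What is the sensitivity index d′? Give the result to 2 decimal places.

H = 29/40 = 0.7250
FA = 12/40 = 0.3000
z(H) = z(0.7250) = 0.5978
z(FA) = z(0.3000) = -0.5244
d' = z(H) − z(FA) = 0.5978 − (-0.5244) = 1.1222

d′ = 1.12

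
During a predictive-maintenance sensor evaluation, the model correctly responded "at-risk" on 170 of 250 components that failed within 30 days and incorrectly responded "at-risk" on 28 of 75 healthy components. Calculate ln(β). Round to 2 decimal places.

ln β = -0.06

H = 170/250 = 0.6800
FA = 28/75 = 0.3733
z(H) = z(0.6800) = 0.468
z(FA) = z(0.3733) = -0.323
ln β = −½·[z(H)² − z(FA)²] = −0.5 × (0.219 − 0.104) = -0.0575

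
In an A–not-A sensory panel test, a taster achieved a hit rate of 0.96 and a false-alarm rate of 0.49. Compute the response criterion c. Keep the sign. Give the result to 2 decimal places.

c = -0.86

z(H) = z(0.96) = 1.7507
z(FA) = z(0.49) = -0.0251
c = −½·[z(H) + z(FA)] = −0.5 × (1.7507 + (-0.0251)) = -0.8628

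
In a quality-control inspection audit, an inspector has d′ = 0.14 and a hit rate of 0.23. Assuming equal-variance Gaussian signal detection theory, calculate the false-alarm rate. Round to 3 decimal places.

false-alarm rate = 0.190

z(hit rate) = z(0.23) = -0.7388
z(FA) = z(H) − d' = -0.7388 − 0.14 = -0.8788
false-alarm rate = Φ(-0.8788) = 0.1898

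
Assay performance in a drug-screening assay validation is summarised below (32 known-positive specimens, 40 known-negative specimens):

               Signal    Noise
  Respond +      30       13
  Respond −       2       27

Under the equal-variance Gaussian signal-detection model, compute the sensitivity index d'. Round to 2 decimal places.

H = 30/32 = 0.9375
FA = 13/40 = 0.3250
z(H) = z(0.9375) = 1.5341
z(FA) = z(0.3250) = -0.4538
d' = z(H) − z(FA) = 1.5341 − (-0.4538) = 1.9879

d' = 1.99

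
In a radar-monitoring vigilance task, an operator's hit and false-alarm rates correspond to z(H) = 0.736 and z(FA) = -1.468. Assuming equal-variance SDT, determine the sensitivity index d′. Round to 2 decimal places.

d' = z(H) − z(FA) = 0.736 − (-1.468) = 2.204

d′ = 2.20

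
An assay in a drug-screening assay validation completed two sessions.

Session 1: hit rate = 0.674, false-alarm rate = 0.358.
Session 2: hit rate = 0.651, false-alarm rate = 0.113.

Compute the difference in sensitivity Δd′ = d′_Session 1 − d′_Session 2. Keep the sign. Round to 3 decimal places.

Δd′ = -0.784

Session 1: z(0.674) = 0.4510, z(0.358) = -0.3638, d' = 0.8148
Session 2: z(0.651) = 0.3880, z(0.113) = -1.2107, d' = 1.5987
Δd' = d'_Session 1 − d'_Session 2 = 0.8148 − 1.5987 = -0.7839
Session 2 has the higher sensitivity.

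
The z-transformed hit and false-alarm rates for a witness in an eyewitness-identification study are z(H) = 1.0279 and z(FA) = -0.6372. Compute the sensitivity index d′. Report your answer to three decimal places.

d′ = 1.665

d' = z(H) − z(FA) = 1.0279 − (-0.6372) = 1.6651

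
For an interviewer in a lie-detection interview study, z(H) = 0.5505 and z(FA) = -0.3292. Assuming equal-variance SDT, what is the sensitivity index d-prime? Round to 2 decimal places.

d-prime = 0.88

d' = z(H) − z(FA) = 0.5505 − (-0.3292) = 0.8797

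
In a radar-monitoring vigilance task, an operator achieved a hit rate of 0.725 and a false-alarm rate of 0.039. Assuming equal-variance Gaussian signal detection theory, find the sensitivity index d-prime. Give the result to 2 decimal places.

d-prime = 2.36

z(0.725) = 0.598, z(0.039) = -1.762
d' = z(H) − z(FA) = 0.598 − (-1.762) = 2.360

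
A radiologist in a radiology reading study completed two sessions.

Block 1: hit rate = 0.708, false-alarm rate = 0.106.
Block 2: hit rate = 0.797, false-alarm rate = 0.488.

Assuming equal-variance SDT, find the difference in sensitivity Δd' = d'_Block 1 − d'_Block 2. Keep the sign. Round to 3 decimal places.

Block 1: z(0.708) = 0.5476, z(0.106) = -1.2481, d' = 1.7957
Block 2: z(0.797) = 0.8310, z(0.488) = -0.0301, d' = 0.8611
Δd' = d'_Block 1 − d'_Block 2 = 1.7957 − 0.8611 = 0.9346
Block 1 has the higher sensitivity.

Δd' = 0.935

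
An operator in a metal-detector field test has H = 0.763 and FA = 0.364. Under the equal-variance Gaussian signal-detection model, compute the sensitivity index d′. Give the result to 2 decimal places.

z(H) = 0.716
z(FA) = -0.348
d' = z(H) − z(FA) = 0.716 − (-0.348) = 1.064

d′ = 1.06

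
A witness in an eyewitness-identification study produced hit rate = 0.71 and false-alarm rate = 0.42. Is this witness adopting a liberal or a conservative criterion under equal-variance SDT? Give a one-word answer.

liberal

z(H) = 0.553, z(FA) = -0.202
c = −½·(z(H) + z(FA)) = -0.1755
c < 0 → liberal criterion (biased toward responding “yes”).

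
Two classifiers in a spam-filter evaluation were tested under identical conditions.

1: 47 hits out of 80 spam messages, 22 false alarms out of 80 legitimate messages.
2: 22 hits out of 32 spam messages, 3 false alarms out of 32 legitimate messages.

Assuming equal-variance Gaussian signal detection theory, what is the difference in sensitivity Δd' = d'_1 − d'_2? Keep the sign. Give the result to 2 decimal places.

1: z(0.5875) = 0.221, z(0.2750) = -0.598, d' = 0.819
2: z(0.6875) = 0.489, z(0.0938) = -1.318, d' = 1.807
Δd' = d'_1 − d'_2 = 0.819 − 1.807 = -0.988
2 has the higher sensitivity.

Δd' = -0.99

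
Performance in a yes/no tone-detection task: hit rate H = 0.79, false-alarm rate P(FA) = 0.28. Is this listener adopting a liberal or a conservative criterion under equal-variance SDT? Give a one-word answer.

liberal

z(H) = 0.806, z(FA) = -0.583
c = −½·(z(H) + z(FA)) = -0.1115
c < 0 → liberal criterion (biased toward responding “yes”).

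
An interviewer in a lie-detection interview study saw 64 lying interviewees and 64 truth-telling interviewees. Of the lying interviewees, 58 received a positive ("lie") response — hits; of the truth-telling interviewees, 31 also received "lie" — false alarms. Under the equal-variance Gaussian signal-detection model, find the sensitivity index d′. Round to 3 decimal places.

H = 58/64 = 0.9062
FA = 31/64 = 0.4844
z(H) = z(0.9062) = 1.3177
z(FA) = z(0.4844) = -0.0391
d' = z(H) − z(FA) = 1.3177 − (-0.0391) = 1.3568

d′ = 1.357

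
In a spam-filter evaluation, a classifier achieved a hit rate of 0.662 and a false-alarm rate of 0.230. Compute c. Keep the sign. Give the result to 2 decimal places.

Φ⁻¹(H) = Φ⁻¹(0.662) = 0.4179
Φ⁻¹(FA) = Φ⁻¹(0.230) = -0.7388
c = −½·[z(H) + z(FA)] = −0.5 × (0.4179 + (-0.7388)) = 0.16045
c > 0: the classifier has a conservative response bias.

c = 0.16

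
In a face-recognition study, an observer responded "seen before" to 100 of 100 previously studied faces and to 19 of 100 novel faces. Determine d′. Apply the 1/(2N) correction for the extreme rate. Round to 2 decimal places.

d′ = 3.45

The hit rate is 100/100 = 1, so apply the 1/(2N) correction: H → 1 − 1/(2·100) = 0.99500.
z(H) = z(0.99500) = 2.576
z(FA) = z(0.19000) = -0.878
d' = 2.576 − (-0.878) = 3.454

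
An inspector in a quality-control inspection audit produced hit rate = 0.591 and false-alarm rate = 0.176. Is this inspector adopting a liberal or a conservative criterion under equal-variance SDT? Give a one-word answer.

z(H) = 0.230, z(FA) = -0.931
c = −½·(z(H) + z(FA)) = 0.3505
c > 0 → conservative criterion (biased toward responding “no”).

conservative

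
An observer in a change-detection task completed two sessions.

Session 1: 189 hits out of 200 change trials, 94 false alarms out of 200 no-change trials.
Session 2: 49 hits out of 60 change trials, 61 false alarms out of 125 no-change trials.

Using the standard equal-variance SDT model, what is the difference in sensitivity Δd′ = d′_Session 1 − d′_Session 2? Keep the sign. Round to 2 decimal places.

Δd′ = 0.74

Session 1: z(0.9450) = 1.598, z(0.4700) = -0.075, d' = 1.673
Session 2: z(0.8167) = 0.903, z(0.4880) = -0.030, d' = 0.933
Δd' = d'_Session 1 − d'_Session 2 = 1.673 − 0.933 = 0.740
Session 1 has the higher sensitivity.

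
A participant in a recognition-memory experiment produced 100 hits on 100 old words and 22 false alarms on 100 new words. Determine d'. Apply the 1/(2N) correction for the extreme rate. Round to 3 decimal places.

The hit rate is 100/100 = 1, so apply the 1/(2N) correction: H → 1 − 1/(2·100) = 0.99500.
z(H) = z(0.99500) = 2.5758
z(FA) = z(0.22000) = -0.7722
d' = 2.5758 − (-0.7722) = 3.3480

d' = 3.348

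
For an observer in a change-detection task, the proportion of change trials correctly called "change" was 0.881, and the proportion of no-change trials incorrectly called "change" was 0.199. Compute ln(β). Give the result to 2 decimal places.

ln β = -0.34

Φ⁻¹(H) = Φ⁻¹(0.881) = 1.180
Φ⁻¹(FA) = Φ⁻¹(0.199) = -0.845
ln β = −½·[z(H)² − z(FA)²] = −0.5 × (1.392 − 0.714) = -0.339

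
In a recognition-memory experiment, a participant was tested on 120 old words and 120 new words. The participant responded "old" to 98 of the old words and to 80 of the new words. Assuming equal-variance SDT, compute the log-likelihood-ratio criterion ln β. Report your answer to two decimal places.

ln β = -0.31

H = 98/120 = 0.8167
FA = 80/120 = 0.6667
z(H) = z(0.8167) = 0.903
z(FA) = z(0.6667) = 0.431
ln β = −½·[z(H)² − z(FA)²] = −0.5 × (0.815 − 0.186) = -0.3145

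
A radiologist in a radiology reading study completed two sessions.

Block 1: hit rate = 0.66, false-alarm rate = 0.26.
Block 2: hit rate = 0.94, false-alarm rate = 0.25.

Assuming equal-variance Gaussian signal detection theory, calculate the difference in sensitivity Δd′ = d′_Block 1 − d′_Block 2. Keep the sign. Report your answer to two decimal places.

Block 1: z(0.66) = 0.412, z(0.26) = -0.643, d' = 1.055
Block 2: z(0.94) = 1.555, z(0.25) = -0.674, d' = 2.229
Δd' = d'_Block 1 − d'_Block 2 = 1.055 − 2.229 = -1.174
Block 2 has the higher sensitivity.

Δd′ = -1.17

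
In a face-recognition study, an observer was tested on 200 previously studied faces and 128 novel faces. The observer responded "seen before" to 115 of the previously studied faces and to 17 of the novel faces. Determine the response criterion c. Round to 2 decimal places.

H = 115/200 = 0.5750
FA = 17/128 = 0.1328
z(H) = z(0.5750) = 0.1891
z(FA) = z(0.1328) = -1.1133
c = −½·[z(H) + z(FA)] = −0.5 × (0.1891 + (-1.1133)) = 0.4621

c = 0.46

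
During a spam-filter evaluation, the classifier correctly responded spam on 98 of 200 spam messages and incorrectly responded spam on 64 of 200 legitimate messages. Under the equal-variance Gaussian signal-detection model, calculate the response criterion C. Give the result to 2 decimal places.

C = 0.25

H = 98/200 = 0.4900
FA = 64/200 = 0.3200
z(H) = -0.0251
z(FA) = -0.4677
c = −½·[z(H) + z(FA)] = −0.5 × (-0.0251 + (-0.4677)) = 0.2464
c > 0: the classifier has a conservative response bias.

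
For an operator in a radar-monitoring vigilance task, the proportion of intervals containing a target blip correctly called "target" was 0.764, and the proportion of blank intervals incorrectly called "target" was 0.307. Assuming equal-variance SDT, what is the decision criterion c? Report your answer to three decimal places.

z(0.764) = 0.7192, z(0.307) = -0.5044
c = −½·[z(H) + z(FA)] = −0.5 × (0.7192 + (-0.5044)) = -0.1074

c = -0.107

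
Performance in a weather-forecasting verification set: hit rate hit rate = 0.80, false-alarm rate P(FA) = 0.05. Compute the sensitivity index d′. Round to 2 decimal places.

z(0.80) = 0.842, z(0.05) = -1.645
d' = z(H) − z(FA) = 0.842 − (-1.645) = 2.487

d′ = 2.49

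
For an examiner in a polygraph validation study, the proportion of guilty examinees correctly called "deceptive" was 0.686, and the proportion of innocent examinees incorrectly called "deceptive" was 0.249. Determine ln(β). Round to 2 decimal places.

Φ⁻¹(H) = Φ⁻¹(0.686) = 0.485
Φ⁻¹(FA) = Φ⁻¹(0.249) = -0.678
ln β = −½·[z(H)² − z(FA)²] = −0.5 × (0.235 − 0.460) = 0.1125

ln β = 0.11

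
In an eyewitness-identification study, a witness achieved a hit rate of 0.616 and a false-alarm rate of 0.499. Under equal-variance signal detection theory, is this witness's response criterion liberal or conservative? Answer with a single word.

liberal

z(H) = 0.295, z(FA) = -0.003
c = −½·(z(H) + z(FA)) = -0.146
c < 0 → liberal criterion (biased toward responding “yes”).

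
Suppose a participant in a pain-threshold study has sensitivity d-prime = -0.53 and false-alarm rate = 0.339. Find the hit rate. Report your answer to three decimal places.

hit rate = 0.172

z(false-alarm rate) = z(0.339) = -0.4152
z(H) = z(FA) + d' = -0.4152 + (-0.53) = -0.9452
hit rate = Φ(-0.9452) = 0.1723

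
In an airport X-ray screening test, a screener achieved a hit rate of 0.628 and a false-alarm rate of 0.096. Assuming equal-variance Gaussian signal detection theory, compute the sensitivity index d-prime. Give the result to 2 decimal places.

d-prime = 1.63

Φ⁻¹(H) = Φ⁻¹(0.628) = 0.327
Φ⁻¹(FA) = Φ⁻¹(0.096) = -1.305
d' = z(H) − z(FA) = 0.327 − (-1.305) = 1.632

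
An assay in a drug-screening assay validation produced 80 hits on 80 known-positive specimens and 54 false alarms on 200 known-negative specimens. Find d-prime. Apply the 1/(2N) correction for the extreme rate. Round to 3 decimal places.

The hit rate is 80/80 = 1, so apply the 1/(2N) correction: H → 1 − 1/(2·80) = 0.99375.
z(H) = z(0.99375) = 2.4977
z(FA) = z(0.27000) = -0.6128
d' = 2.4977 − (-0.6128) = 3.1105

d-prime = 3.111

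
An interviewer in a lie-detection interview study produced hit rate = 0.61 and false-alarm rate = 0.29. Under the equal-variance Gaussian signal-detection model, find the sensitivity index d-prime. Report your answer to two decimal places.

d-prime = 0.83

z(H) = 0.2793
z(FA) = -0.5534
d' = z(H) − z(FA) = 0.2793 − (-0.5534) = 0.8327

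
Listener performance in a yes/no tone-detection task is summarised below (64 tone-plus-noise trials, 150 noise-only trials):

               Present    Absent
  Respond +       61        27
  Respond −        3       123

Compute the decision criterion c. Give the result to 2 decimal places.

H = 61/64 = 0.9531
FA = 27/150 = 0.1800
z(H) = 1.676
z(FA) = -0.915
c = −½·[z(H) + z(FA)] = −0.5 × (1.676 + (-0.915)) = -0.3805

c = -0.38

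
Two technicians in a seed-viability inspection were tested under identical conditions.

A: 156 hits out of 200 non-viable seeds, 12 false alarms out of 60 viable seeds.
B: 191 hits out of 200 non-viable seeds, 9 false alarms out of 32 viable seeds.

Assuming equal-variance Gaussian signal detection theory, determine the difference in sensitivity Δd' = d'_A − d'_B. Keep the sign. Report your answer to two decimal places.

Δd' = -0.66

A: z(0.7800) = 0.772, z(0.2000) = -0.842, d' = 1.614
B: z(0.9550) = 1.695, z(0.2812) = -0.579, d' = 2.274
Δd' = d'_A − d'_B = 1.614 − 2.274 = -0.660
B has the higher sensitivity.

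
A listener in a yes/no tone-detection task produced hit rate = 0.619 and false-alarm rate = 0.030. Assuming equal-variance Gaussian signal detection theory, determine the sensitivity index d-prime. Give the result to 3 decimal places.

d-prime = 2.184

z(0.619) = 0.3029, z(0.030) = -1.8808
d' = z(H) − z(FA) = 0.3029 − (-1.8808) = 2.1837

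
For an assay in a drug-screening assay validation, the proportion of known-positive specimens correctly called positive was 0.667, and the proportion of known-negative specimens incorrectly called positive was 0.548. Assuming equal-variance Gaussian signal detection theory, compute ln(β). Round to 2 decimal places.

ln β = -0.09

z(H) = 0.432
z(FA) = 0.121
ln β = −½·[z(H)² − z(FA)²] = −0.5 × (0.187 − 0.015) = -0.086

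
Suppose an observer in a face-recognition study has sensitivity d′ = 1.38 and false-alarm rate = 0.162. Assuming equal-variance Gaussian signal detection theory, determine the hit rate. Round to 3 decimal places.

hit rate = 0.653

z(false-alarm rate) = z(0.162) = -0.9863
z(H) = z(FA) + d' = -0.9863 + 1.38 = 0.3937
hit rate = Φ(0.3937) = 0.6531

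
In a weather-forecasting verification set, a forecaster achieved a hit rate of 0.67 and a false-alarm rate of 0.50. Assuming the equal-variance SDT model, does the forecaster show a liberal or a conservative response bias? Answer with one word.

liberal

z(H) = 0.440, z(FA) = 0.000
c = −½·(z(H) + z(FA)) = -0.220
c < 0 → liberal criterion (biased toward responding “yes”).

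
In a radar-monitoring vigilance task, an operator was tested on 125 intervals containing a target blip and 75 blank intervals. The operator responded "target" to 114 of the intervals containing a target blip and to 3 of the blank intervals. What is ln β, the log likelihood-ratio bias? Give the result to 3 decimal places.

H = 114/125 = 0.9120
FA = 3/75 = 0.0400
z(H) = z(0.9120) = 1.3532
z(FA) = z(0.0400) = -1.7507
ln β = −½·[z(H)² − z(FA)²] = −0.5 × (1.8312 − 3.0650) = 0.6169

ln β = 0.617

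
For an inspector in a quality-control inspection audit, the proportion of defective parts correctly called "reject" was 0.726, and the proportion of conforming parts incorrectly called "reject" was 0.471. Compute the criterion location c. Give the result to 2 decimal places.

c = -0.26

z(H) = z(0.726) = 0.6008
z(FA) = z(0.471) = -0.0728
c = −½·[z(H) + z(FA)] = −0.5 × (0.6008 + (-0.0728)) = -0.2640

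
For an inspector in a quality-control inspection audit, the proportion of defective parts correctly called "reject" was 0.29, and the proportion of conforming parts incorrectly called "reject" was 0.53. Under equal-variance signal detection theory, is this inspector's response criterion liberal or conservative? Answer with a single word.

conservative

z(H) = -0.553, z(FA) = 0.075
c = −½·(z(H) + z(FA)) = 0.239
c > 0 → conservative criterion (biased toward responding “no”).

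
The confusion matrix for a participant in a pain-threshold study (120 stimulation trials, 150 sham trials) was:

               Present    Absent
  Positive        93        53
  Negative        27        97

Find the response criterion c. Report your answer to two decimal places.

H = 93/120 = 0.7750
FA = 53/150 = 0.3533
Φ⁻¹(0.7750) = 0.7554, Φ⁻¹(0.3533) = -0.3764
c = −½·[z(H) + z(FA)] = −0.5 × (0.7554 + (-0.3764)) = -0.1895
c < 0: the participant has a liberal response bias.

c = -0.19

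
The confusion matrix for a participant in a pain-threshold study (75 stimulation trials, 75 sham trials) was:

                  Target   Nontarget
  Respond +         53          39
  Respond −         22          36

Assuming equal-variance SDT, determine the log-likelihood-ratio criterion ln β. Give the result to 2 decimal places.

H = 53/75 = 0.7067
FA = 39/75 = 0.5200
z(H) = z(0.7067) = 0.544
z(FA) = z(0.5200) = 0.050
ln β = −½·[z(H)² − z(FA)²] = −0.5 × (0.296 − 0.003) = -0.1465

ln β = -0.15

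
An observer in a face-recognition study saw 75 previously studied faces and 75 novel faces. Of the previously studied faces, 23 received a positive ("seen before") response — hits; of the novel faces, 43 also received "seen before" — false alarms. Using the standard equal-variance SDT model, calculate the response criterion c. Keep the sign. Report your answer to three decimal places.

c = 0.160

H = 23/75 = 0.3067
FA = 43/75 = 0.5733
Φ⁻¹(H) = Φ⁻¹(0.3067) = -0.5052
Φ⁻¹(FA) = Φ⁻¹(0.5733) = 0.1848
c = −½·[z(H) + z(FA)] = −0.5 × (-0.5052 + 0.1848) = 0.1602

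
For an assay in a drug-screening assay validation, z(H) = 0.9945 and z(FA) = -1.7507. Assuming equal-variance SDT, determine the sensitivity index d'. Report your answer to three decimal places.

d' = z(H) − z(FA) = 0.9945 − (-1.7507) = 2.7452

d' = 2.745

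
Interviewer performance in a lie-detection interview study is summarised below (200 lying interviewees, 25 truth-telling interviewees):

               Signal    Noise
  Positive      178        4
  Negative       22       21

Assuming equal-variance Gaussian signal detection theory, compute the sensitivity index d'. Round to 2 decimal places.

d' = 2.22

H = 178/200 = 0.8900
FA = 4/25 = 0.1600
z(H) = 1.227
z(FA) = -0.994
d' = z(H) − z(FA) = 1.227 − (-0.994) = 2.221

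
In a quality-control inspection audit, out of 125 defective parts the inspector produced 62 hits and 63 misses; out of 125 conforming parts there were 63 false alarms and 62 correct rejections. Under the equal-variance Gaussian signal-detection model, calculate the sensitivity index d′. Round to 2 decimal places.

d′ = -0.02

H = 62/125 = 0.4960
FA = 63/125 = 0.5040
z(H) = z(0.4960) = -0.010
z(FA) = z(0.5040) = 0.010
d' = z(H) − z(FA) = -0.010 − 0.010 = -0.020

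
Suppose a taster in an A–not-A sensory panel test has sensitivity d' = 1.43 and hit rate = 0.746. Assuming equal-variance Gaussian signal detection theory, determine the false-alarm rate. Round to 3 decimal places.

false-alarm rate = 0.221

z(hit rate) = z(0.746) = 0.6620
z(FA) = z(H) − d' = 0.6620 − 1.43 = -0.7680
false-alarm rate = Φ(-0.7680) = 0.2212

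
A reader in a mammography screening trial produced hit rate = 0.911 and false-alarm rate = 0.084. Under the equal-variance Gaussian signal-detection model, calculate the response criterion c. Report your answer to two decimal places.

z(H) = z(0.911) = 1.347
z(FA) = z(0.084) = -1.379
c = −½·[z(H) + z(FA)] = −0.5 × (1.347 + (-1.379)) = 0.016

c = 0.02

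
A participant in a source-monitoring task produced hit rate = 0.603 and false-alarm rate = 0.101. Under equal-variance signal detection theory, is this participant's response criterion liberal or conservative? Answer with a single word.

z(H) = 0.261, z(FA) = -1.276
c = −½·(z(H) + z(FA)) = 0.5075
c > 0 → conservative criterion (biased toward responding “no”).

conservative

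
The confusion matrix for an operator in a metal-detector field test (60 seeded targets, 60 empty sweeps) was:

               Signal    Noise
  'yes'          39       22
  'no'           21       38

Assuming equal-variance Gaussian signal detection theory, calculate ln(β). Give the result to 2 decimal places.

ln β = -0.02

H = 39/60 = 0.6500
FA = 22/60 = 0.3667
z(H) = 0.385
z(FA) = -0.341
ln β = −½·[z(H)² − z(FA)²] = −0.5 × (0.148 − 0.116) = -0.016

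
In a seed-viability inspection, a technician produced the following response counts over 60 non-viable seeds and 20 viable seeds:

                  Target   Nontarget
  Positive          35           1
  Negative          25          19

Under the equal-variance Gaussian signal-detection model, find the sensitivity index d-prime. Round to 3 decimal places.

d-prime = 1.855

H = 35/60 = 0.5833
FA = 1/20 = 0.0500
Φ⁻¹(H) = 0.2103
Φ⁻¹(FA) = -1.6449
d' = z(H) − z(FA) = 0.2103 − (-1.6449) = 1.8552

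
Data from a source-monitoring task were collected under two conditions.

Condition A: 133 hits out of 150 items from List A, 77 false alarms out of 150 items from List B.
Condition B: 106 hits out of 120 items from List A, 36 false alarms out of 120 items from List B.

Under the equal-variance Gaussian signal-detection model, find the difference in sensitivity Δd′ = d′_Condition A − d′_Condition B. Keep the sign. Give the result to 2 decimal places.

Δd′ = -0.54

Condition A: z(0.8867) = 1.209, z(0.5133) = 0.033, d' = 1.176
Condition B: z(0.8833) = 1.192, z(0.3000) = -0.524, d' = 1.716
Δd' = d'_Condition A − d'_Condition B = 1.176 − 1.716 = -0.540
Condition B has the higher sensitivity.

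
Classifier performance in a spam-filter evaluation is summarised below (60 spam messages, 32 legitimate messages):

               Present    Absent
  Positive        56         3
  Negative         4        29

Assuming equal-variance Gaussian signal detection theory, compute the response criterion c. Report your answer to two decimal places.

c = -0.09

H = 56/60 = 0.9333
FA = 3/32 = 0.0938
z(H) = z(0.9333) = 1.5008
z(FA) = z(0.0938) = -1.3177
c = −½·[z(H) + z(FA)] = −0.5 × (1.5008 + (-1.3177)) = -0.09155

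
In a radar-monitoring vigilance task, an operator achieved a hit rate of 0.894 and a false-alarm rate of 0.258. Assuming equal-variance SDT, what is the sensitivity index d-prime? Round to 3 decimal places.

z(H) = z(0.894) = 1.2481
z(FA) = z(0.258) = -0.6495
d' = z(H) − z(FA) = 1.2481 − (-0.6495) = 1.8976

d-prime = 1.898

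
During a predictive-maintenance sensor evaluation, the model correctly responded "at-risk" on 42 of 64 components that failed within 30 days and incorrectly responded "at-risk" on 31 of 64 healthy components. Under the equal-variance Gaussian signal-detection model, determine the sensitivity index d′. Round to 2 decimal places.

d′ = 0.44

H = 42/64 = 0.6562
FA = 31/64 = 0.4844
z(0.6562) = 0.402, z(0.4844) = -0.039
d' = z(H) − z(FA) = 0.402 − (-0.039) = 0.441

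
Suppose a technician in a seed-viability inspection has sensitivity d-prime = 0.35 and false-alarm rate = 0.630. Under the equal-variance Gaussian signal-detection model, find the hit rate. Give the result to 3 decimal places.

hit rate = 0.752

z(false-alarm rate) = z(0.630) = 0.3319
z(H) = z(FA) + d' = 0.3319 + 0.35 = 0.6819
hit rate = Φ(0.6819) = 0.7523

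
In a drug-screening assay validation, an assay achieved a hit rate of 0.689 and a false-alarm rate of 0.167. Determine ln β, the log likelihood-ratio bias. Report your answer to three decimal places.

ln β = 0.345

z(H) = z(0.689) = 0.4930
z(FA) = z(0.167) = -0.9661
ln β = −½·[z(H)² − z(FA)²] = −0.5 × (0.2430 − 0.9333) = 0.34515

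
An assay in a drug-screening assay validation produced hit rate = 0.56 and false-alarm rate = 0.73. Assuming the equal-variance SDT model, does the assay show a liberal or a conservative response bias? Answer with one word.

liberal

z(H) = 0.151, z(FA) = 0.613
c = −½·(z(H) + z(FA)) = -0.382
c < 0 → liberal criterion (biased toward responding “yes”).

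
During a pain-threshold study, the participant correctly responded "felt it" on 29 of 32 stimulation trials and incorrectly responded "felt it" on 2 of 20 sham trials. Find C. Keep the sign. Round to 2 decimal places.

C = -0.02

H = 29/32 = 0.9062
FA = 2/20 = 0.1000
z(0.9062) = 1.3177, z(0.1000) = -1.2816
c = −½·[z(H) + z(FA)] = −0.5 × (1.3177 + (-1.2816)) = -0.01805
c < 0: the participant has a liberal response bias.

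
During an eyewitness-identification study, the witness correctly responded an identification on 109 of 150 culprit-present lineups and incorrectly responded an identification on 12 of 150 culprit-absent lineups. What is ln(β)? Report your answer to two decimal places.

ln β = 0.81

H = 109/150 = 0.7267
FA = 12/150 = 0.0800
z(0.7267) = 0.603, z(0.0800) = -1.405
ln β = −½·[z(H)² − z(FA)²] = −0.5 × (0.364 − 1.974) = 0.805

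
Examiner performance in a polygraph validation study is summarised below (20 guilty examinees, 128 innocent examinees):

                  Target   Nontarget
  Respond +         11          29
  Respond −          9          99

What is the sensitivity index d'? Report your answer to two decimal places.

H = 11/20 = 0.5500
FA = 29/128 = 0.2266
Φ⁻¹(H) = 0.126
Φ⁻¹(FA) = -0.750
d' = z(H) − z(FA) = 0.126 − (-0.750) = 0.876

d' = 0.88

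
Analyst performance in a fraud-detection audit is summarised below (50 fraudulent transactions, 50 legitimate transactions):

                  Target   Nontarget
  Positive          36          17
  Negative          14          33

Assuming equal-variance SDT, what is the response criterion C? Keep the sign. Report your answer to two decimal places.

H = 36/50 = 0.7200
FA = 17/50 = 0.3400
z(H) = z(0.7200) = 0.583
z(FA) = z(0.3400) = -0.412
c = −½·[z(H) + z(FA)] = −0.5 × (0.583 + (-0.412)) = -0.0855

C = -0.09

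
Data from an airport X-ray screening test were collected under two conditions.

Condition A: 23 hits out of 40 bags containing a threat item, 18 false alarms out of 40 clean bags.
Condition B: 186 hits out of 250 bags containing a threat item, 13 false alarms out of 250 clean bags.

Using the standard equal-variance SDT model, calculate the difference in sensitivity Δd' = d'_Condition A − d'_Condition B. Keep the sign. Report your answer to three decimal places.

Δd' = -1.967

Condition A: z(0.5750) = 0.1891, z(0.4500) = -0.1257, d' = 0.3148
Condition B: z(0.7440) = 0.6557, z(0.0520) = -1.6258, d' = 2.2815
Δd' = d'_Condition A − d'_Condition B = 0.3148 − 2.2815 = -1.9667
Condition B has the higher sensitivity.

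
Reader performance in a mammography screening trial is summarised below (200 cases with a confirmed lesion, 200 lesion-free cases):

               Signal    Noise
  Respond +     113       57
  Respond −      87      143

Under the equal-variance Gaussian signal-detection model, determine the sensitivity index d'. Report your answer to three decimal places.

H = 113/200 = 0.5650
FA = 57/200 = 0.2850
z(H) = z(0.5650) = 0.1637
z(FA) = z(0.2850) = -0.5681
d' = z(H) − z(FA) = 0.1637 − (-0.5681) = 0.7318

d' = 0.732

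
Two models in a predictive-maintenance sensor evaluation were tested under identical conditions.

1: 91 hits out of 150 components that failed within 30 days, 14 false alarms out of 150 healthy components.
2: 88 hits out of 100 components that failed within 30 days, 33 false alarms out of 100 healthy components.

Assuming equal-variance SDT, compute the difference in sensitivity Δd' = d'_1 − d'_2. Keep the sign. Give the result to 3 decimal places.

1: z(0.6067) = 0.2707, z(0.0933) = -1.3207, d' = 1.5914
2: z(0.8800) = 1.1750, z(0.3300) = -0.4399, d' = 1.6149
Δd' = d'_1 − d'_2 = 1.5914 − 1.6149 = -0.0235
2 has the higher sensitivity.

Δd' = -0.024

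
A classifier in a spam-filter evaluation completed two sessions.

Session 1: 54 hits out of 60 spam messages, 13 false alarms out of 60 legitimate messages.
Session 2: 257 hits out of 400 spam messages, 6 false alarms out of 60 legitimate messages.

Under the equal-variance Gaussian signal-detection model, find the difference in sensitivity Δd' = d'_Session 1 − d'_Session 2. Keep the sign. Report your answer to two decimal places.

Session 1: z(0.9000) = 1.282, z(0.2167) = -0.783, d' = 2.065
Session 2: z(0.6425) = 0.365, z(0.1000) = -1.282, d' = 1.647
Δd' = d'_Session 1 − d'_Session 2 = 2.065 − 1.647 = 0.418
Session 1 has the higher sensitivity.

Δd' = 0.42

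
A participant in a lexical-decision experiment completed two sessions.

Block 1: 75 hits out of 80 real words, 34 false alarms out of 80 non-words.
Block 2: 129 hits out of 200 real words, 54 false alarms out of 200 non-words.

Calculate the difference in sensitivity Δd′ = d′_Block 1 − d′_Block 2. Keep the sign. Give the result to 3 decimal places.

Block 1: z(0.9375) = 1.5341, z(0.4250) = -0.1891, d' = 1.7232
Block 2: z(0.6450) = 0.3719, z(0.2700) = -0.6128, d' = 0.9847
Δd' = d'_Block 1 − d'_Block 2 = 1.7232 − 0.9847 = 0.7385
Block 1 has the higher sensitivity.

Δd′ = 0.739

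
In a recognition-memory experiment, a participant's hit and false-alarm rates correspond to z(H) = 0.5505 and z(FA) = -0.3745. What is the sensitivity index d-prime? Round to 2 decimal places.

d-prime = 0.93

d' = z(H) − z(FA) = 0.5505 − (-0.3745) = 0.9250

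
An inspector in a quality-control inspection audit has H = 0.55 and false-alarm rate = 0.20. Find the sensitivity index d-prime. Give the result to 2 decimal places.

Φ⁻¹(H) = 0.1257
Φ⁻¹(FA) = -0.8416
d' = z(H) − z(FA) = 0.1257 − (-0.8416) = 0.9673

d-prime = 0.97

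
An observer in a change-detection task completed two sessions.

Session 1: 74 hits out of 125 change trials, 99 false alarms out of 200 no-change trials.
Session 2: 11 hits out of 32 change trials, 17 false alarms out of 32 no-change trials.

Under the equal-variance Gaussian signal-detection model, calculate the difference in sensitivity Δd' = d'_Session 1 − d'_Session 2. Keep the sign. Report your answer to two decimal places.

Δd' = 0.73

Session 1: z(0.5920) = 0.233, z(0.4950) = -0.013, d' = 0.246
Session 2: z(0.3438) = -0.402, z(0.5312) = 0.078, d' = -0.480
Δd' = d'_Session 1 − d'_Session 2 = 0.246 − (-0.480) = 0.726
Session 1 has the higher sensitivity.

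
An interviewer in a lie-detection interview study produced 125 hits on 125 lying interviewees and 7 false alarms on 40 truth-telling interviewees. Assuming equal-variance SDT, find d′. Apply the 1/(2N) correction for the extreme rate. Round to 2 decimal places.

The hit rate is 125/125 = 1, so apply the 1/(2N) correction: H → 1 − 1/(2·125) = 0.99600.
z(H) = z(0.99600) = 2.652
z(FA) = z(0.17500) = -0.935
d' = 2.652 − (-0.935) = 3.587

d′ = 3.59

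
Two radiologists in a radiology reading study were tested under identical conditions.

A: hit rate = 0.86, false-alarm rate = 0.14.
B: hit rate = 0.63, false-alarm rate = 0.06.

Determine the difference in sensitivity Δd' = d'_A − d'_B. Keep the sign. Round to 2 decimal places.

Δd' = 0.27

A: z(0.86) = 1.080, z(0.14) = -1.080, d' = 2.160
B: z(0.63) = 0.332, z(0.06) = -1.555, d' = 1.887
Δd' = d'_A − d'_B = 2.160 − 1.887 = 0.273
A has the higher sensitivity.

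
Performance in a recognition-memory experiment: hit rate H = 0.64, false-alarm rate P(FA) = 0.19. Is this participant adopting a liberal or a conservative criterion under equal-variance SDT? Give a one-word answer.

z(H) = 0.358, z(FA) = -0.878
c = −½·(z(H) + z(FA)) = 0.260
c > 0 → conservative criterion (biased toward responding “no”).

conservative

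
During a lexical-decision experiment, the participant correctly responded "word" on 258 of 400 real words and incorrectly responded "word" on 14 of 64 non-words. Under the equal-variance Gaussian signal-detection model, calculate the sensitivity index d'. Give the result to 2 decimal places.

H = 258/400 = 0.6450
FA = 14/64 = 0.2188
Φ⁻¹(H) = 0.3719
Φ⁻¹(FA) = -0.7763
d' = z(H) − z(FA) = 0.3719 − (-0.7763) = 1.1482

d' = 1.15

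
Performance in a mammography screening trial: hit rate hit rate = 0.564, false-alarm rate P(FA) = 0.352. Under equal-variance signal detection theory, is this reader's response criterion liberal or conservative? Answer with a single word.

z(H) = 0.161, z(FA) = -0.380
c = −½·(z(H) + z(FA)) = 0.1095
c > 0 → conservative criterion (biased toward responding “no”).

conservative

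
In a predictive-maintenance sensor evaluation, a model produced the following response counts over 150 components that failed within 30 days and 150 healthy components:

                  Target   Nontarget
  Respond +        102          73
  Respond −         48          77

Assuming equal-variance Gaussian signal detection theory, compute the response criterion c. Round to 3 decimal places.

c = -0.217

H = 102/150 = 0.6800
FA = 73/150 = 0.4867
z(0.6800) = 0.4677, z(0.4867) = -0.0333
c = −½·[z(H) + z(FA)] = −0.5 × (0.4677 + (-0.0333)) = -0.2172
c < 0: the model has a liberal response bias.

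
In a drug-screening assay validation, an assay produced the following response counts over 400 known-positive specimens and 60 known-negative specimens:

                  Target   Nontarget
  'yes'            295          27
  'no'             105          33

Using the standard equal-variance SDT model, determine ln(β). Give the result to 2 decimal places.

H = 295/400 = 0.7375
FA = 27/60 = 0.4500
z(H) = z(0.7375) = 0.636
z(FA) = z(0.4500) = -0.126
ln β = −½·[z(H)² − z(FA)²] = −0.5 × (0.404 − 0.016) = -0.194

ln β = -0.19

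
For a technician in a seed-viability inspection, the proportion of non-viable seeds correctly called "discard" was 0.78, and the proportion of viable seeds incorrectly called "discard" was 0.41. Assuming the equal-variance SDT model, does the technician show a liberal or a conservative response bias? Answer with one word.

z(H) = 0.772, z(FA) = -0.228
c = −½·(z(H) + z(FA)) = -0.272
c < 0 → liberal criterion (biased toward responding “yes”).

liberal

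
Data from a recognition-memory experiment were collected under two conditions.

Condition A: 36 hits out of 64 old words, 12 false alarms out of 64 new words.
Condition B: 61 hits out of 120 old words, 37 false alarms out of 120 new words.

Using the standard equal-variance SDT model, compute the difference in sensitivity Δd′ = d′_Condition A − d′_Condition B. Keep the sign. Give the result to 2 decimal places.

Δd′ = 0.52

Condition A: z(0.5625) = 0.157, z(0.1875) = -0.887, d' = 1.044
Condition B: z(0.5083) = 0.021, z(0.3083) = -0.501, d' = 0.522
Δd' = d'_Condition A − d'_Condition B = 1.044 − 0.522 = 0.522
Condition A has the higher sensitivity.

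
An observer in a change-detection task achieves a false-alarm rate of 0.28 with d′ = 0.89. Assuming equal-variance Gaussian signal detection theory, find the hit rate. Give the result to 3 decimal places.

z(false-alarm rate) = z(0.28) = -0.5828
z(H) = z(FA) + d' = -0.5828 + 0.89 = 0.3072
hit rate = Φ(0.3072) = 0.6207

hit rate = 0.621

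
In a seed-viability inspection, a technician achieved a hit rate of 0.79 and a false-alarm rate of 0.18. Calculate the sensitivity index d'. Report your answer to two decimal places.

Φ⁻¹(H) = Φ⁻¹(0.79) = 0.8064
Φ⁻¹(FA) = Φ⁻¹(0.18) = -0.9154
d' = z(H) − z(FA) = 0.8064 − (-0.9154) = 1.7218

d' = 1.72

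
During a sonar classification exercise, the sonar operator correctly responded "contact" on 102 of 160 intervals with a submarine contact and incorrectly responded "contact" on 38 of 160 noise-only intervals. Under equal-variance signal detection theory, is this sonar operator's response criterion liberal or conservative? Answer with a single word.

conservative

z(H) = 0.352, z(FA) = -0.714
c = −½·(z(H) + z(FA)) = 0.181
c > 0 → conservative criterion (biased toward responding “no”).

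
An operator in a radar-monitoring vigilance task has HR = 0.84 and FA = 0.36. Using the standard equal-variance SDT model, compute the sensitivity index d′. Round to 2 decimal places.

d′ = 1.35

Φ⁻¹(0.84) = 0.9945, Φ⁻¹(0.36) = -0.3585
d' = z(H) − z(FA) = 0.9945 − (-0.3585) = 1.3530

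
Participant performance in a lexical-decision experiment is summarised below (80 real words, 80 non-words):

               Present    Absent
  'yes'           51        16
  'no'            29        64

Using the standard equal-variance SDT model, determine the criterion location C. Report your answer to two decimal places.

C = 0.24

H = 51/80 = 0.6375
FA = 16/80 = 0.2000
Φ⁻¹(H) = Φ⁻¹(0.6375) = 0.3518
Φ⁻¹(FA) = Φ⁻¹(0.2000) = -0.8416
c = −½·[z(H) + z(FA)] = −0.5 × (0.3518 + (-0.8416)) = 0.2449
c > 0: the participant has a conservative response bias.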